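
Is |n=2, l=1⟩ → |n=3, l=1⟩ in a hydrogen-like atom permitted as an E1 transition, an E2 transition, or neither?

Δl = 1 − 1 = +0; l_i + l_f = 2.
E1 (Δl = ±1): not satisfied.
E2 (Δl = 0,±2, l_i+l_f ≥ 2): satisfied.

E2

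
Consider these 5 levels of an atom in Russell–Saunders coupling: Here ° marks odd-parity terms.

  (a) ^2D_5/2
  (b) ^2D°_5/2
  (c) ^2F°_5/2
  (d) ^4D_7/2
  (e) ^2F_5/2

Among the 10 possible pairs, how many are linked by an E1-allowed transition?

4

(a)–(b): allowed.
(a)–(c): allowed.
(a)–(d): forbidden (parity, ΔS).
(a)–(e): forbidden (parity).
(b)–(c): forbidden (parity).
(b)–(d): forbidden (ΔS).
(b)–(e): allowed.
(c)–(d): forbidden (ΔS).
(c)–(e): allowed.
(d)–(e): forbidden (parity, ΔS).
Allowed pairs: 4 of 10.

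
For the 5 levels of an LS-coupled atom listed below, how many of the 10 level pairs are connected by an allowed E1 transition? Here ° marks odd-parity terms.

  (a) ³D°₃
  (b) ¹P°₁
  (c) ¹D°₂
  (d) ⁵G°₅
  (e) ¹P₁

(a)–(b): forbidden (parity, ΔS, ΔJ).
(a)–(c): forbidden (parity, ΔS).
(a)–(d): forbidden (parity, ΔS, ΔL, ΔJ).
(a)–(e): forbidden (ΔS, ΔJ).
(b)–(c): forbidden (parity).
(b)–(d): forbidden (parity, ΔS, ΔL, ΔJ).
(b)–(e): allowed.
(c)–(d): forbidden (parity, ΔS, ΔL, ΔJ).
(c)–(e): allowed.
(d)–(e): forbidden (ΔS, ΔL, ΔJ).
Allowed pairs: 2 of 10.

2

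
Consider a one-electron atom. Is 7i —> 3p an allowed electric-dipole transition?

l: 6 → 1 (Δl = -5). Δl = ±1 fails.
The transition is electric-dipole forbidden.

forbidden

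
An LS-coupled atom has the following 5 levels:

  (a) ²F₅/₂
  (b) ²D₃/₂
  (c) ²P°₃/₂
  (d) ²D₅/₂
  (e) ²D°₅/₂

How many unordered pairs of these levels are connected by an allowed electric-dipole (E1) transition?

(a)–(b): forbidden (parity).
(a)–(c): forbidden (ΔL).
(a)–(d): forbidden (parity).
(a)–(e): allowed.
(b)–(c): allowed.
(b)–(d): forbidden (parity).
(b)–(e): allowed.
(c)–(d): allowed.
(c)–(e): forbidden (parity).
(d)–(e): allowed.
Allowed pairs: 5 of 10.

5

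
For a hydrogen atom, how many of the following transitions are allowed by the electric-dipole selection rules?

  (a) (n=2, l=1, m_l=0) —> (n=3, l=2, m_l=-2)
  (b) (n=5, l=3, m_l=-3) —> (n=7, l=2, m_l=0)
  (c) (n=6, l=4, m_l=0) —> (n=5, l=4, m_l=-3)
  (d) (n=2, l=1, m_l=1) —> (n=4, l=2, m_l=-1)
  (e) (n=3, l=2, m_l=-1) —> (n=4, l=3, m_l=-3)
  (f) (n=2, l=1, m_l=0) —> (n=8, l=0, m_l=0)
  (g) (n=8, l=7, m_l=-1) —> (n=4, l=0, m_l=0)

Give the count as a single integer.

1

(a) forbidden — Δm_l = -2 (E1 requires Δm_l = 0, ±1)
(b) forbidden — Δm_l = +3 (E1 requires Δm_l = 0, ±1)
(c) forbidden — Δl = +0 (E1 requires Δl = ±1); Δm_l = -3 (E1 requires Δm_l = 0, ±1)
(d) forbidden — Δm_l = -2 (E1 requires Δm_l = 0, ±1)
(e) forbidden — Δm_l = -2 (E1 requires Δm_l = 0, ±1)
(f) allowed
(g) forbidden — Δl = -7 (E1 requires Δl = ±1)
Total allowed: 1 of 7.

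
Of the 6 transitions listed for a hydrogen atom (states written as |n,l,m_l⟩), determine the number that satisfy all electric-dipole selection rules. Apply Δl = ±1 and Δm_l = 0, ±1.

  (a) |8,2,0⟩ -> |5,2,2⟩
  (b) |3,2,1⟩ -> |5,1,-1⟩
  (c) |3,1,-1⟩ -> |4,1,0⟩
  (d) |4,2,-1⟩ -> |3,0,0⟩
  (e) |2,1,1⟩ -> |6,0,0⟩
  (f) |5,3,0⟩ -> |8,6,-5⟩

1

(a) forbidden — Δl = +0 (E1 requires Δl = ±1); Δm_l = +2 (E1 requires Δm_l = 0, ±1)
(b) forbidden — Δm_l = -2 (E1 requires Δm_l = 0, ±1)
(c) forbidden — Δl = +0 (E1 requires Δl = ±1)
(d) forbidden — Δl = -2 (E1 requires Δl = ±1)
(e) allowed
(f) forbidden — Δl = +3 (E1 requires Δl = ±1); Δm_l = -5 (E1 requires Δm_l = 0, ±1)
Total allowed: 1 of 6.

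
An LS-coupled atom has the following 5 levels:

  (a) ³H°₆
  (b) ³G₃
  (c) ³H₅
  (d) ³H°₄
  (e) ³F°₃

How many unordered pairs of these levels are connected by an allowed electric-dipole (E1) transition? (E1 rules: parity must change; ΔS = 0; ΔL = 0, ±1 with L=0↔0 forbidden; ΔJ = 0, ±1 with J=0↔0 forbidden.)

4

(a)–(b): forbidden (ΔJ).
(a)–(c): allowed.
(a)–(d): forbidden (parity, ΔJ).
(a)–(e): forbidden (parity, ΔL, ΔJ).
(b)–(c): forbidden (parity, ΔJ).
(b)–(d): allowed.
(b)–(e): allowed.
(c)–(d): allowed.
(c)–(e): forbidden (ΔL, ΔJ).
(d)–(e): forbidden (parity, ΔL).
Allowed pairs: 4 of 10.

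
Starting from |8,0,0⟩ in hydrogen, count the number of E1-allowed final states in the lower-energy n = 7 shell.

E1 requires Δl = ±1, so l_f ∈ {-1, 1}; with 0 ≤ l_f ≤ n_f−1 = 6, the allowed l_f values are {1}.
For l_f = 1: m_f ∈ {m_i−1, m_i, m_i+1} ∩ [−1, 1] = {-1, 0, 1} → 3 states.
Total: 3.

3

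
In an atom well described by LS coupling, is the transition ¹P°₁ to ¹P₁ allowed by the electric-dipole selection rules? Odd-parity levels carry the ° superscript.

allowed

ΔJ = 0, ±1 (not J=0↔0): J: 1 → 1, ΔJ = +0 — satisfied.
ΔS = 0: S: 0 → 0 — satisfied.
Parity must change: odd → even — satisfied.
ΔL = 0, ±1 (not L=0↔0): L: 1 → 1, ΔL = +0 — satisfied.
All four E1 rules are satisfied.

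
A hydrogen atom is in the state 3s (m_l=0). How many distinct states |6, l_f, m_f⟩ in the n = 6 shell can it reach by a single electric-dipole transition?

E1 requires Δl = ±1, so l_f ∈ {-1, 1}; with 0 ≤ l_f ≤ n_f−1 = 5, the allowed l_f values are {1}.
For l_f = 1: m_f ∈ {m_i−1, m_i, m_i+1} ∩ [−1, 1] = {-1, 0, 1} → 3 states.
Total: 3.

3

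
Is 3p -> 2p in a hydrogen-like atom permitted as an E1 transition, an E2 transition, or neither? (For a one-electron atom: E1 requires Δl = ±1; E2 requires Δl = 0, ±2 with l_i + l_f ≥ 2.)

Δl = 1 − 1 = +0; l_i + l_f = 2.
E1 (Δl = ±1): not satisfied.
E2 (Δl = 0,±2, l_i+l_f ≥ 2): satisfied.

E2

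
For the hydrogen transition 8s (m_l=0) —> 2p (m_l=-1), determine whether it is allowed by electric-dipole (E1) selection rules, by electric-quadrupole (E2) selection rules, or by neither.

Δl = 1 − 0 = +1; l_i + l_f = 1.
Δm_l = -1.
E1 (Δl = ±1, |Δm_l| ≤ 1): satisfied.
E2 (Δl = 0,±2, l_i+l_f ≥ 2, |Δm_l| ≤ 2): not satisfied.

E1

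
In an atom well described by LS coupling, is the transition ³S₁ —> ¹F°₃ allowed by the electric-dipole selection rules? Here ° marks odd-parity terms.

Reading off the term symbols: S 1→0, L 0→3, J 1→3, parity even→odd.
Parity must change: even → odd — passes.
ΔS = 0: S: 1 → 0 — fails.
ΔL = 0, ±1 (not L=0↔0): L: 0 → 3, ΔL = +3 — fails.
ΔJ = 0, ±1 (not J=0↔0): J: 1 → 3, ΔJ = +2 — fails.
Rule(s) violated: ΔS, ΔL, ΔJ.

forbidden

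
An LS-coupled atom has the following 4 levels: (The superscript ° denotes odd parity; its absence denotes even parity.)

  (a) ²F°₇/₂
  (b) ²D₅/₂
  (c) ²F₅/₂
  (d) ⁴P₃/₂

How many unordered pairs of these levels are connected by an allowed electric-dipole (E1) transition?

(a)–(b): allowed.
(a)–(c): allowed.
(a)–(d): forbidden (ΔS, ΔL, ΔJ).
(b)–(c): forbidden (parity).
(b)–(d): forbidden (parity, ΔS).
(c)–(d): forbidden (parity, ΔS, ΔL).
Allowed pairs: 2 of 6.

2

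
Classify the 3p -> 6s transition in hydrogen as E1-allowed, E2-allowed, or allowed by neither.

E1

Δl = 0 − 1 = -1; l_i + l_f = 1.
E1 (Δl = ±1): satisfied.
E2 (Δl = 0,±2, l_i+l_f ≥ 2): not satisfied.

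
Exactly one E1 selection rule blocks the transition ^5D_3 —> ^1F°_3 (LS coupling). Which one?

the ΔS = 0 rule

Initial level: S=2, L=2, J=3, parity even. Final level: S=0, L=3, J=3, parity odd.
Parity must change: even → odd — satisfied.
ΔS = 0: S: 2 → 0 — violated.
ΔL = 0, ±1 (not L=0↔0): L: 2 → 3, ΔL = +1 — satisfied.
ΔJ = 0, ±1 (not J=0↔0): J: 3 → 3, ΔJ = +0 — satisfied.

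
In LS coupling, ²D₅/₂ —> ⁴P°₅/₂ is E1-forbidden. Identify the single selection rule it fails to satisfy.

the ΔS = 0 rule

Reading off the term symbols: S 1/2→3/2, L 2→1, J 5/2→5/2, parity even→odd.
Parity must change: even → odd — ✓.
ΔS = 0: S: 1/2 → 3/2 — ✗.
ΔL = 0, ±1 (not L=0↔0): L: 2 → 1, ΔL = -1 — ✓.
ΔJ = 0, ±1 (not J=0↔0): J: 5/2 → 5/2, ΔJ = +0 — ✓.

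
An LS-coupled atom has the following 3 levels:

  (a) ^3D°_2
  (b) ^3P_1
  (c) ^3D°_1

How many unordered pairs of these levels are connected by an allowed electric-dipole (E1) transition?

2

(a)–(b): allowed.
(a)–(c): forbidden (parity).
(b)–(c): allowed.
Allowed pairs: 2 of 3.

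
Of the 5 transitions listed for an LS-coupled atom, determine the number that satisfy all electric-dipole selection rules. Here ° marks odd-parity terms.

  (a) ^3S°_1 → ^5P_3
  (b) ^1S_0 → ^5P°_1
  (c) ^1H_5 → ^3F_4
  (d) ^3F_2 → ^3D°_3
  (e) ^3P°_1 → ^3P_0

(a) forbidden (ΔS, ΔJ fail)
(b) forbidden (ΔS fails)
(c) forbidden (parity, ΔS, ΔL fail)
(d) allowed
(e) allowed
Total allowed: 2 of 5.

2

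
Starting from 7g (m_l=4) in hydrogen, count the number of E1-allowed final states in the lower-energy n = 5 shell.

E1 requires Δl = ±1, so l_f ∈ {3, 5}; with 0 ≤ l_f ≤ n_f−1 = 4, the allowed l_f values are {3}.
For l_f = 3: m_f ∈ {m_i−1, m_i, m_i+1} ∩ [−3, 3] = {3} → 1 state.
Total: 1.

1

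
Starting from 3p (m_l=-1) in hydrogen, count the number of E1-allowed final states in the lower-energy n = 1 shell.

1

E1 requires Δl = ±1, so l_f ∈ {0, 2}; with 0 ≤ l_f ≤ n_f−1 = 0, the allowed l_f values are {0}.
For l_f = 0: m_f ∈ {m_i−1, m_i, m_i+1} ∩ [−0, 0] = {0} → 1 state.
Total: 1.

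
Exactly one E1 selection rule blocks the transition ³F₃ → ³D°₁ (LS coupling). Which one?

the ΔJ = 0, ±1 rule

ΔL = 0, ±1 (not L=0↔0): L: 3 → 2, ΔL = -1 — ok.
ΔS = 0: S: 1 → 1 — ok.
Parity must change: even → odd — ok.
ΔJ = 0, ±1 (not J=0↔0): J: 3 → 1, ΔJ = -2 — fails.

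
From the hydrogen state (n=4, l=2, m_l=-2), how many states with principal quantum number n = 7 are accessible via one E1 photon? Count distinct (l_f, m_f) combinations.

4

E1 requires Δl = ±1, so l_f ∈ {1, 3}; with 0 ≤ l_f ≤ n_f−1 = 6, the allowed l_f values are {1, 3}.
For l_f = 1: m_f ∈ {m_i−1, m_i, m_i+1} ∩ [−1, 1] = {-1} → 1 state.
For l_f = 3: m_f ∈ {m_i−1, m_i, m_i+1} ∩ [−3, 3] = {-3, -2, -1} → 3 states.
Total: 4.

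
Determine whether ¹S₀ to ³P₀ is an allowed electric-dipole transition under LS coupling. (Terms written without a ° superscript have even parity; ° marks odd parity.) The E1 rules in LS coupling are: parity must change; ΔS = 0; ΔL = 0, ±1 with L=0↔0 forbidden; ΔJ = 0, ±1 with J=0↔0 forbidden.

forbidden

Parity must change: even → even — fails.
ΔS = 0: S: 0 → 1 — fails.
ΔL = 0, ±1 (not L=0↔0): L: 0 → 1, ΔL = +1 — passes.
ΔJ = 0, ±1 (not J=0↔0): J: 0 → 0, ΔJ = +0 — fails.
Rule(s) violated: parity, ΔS, ΔJ.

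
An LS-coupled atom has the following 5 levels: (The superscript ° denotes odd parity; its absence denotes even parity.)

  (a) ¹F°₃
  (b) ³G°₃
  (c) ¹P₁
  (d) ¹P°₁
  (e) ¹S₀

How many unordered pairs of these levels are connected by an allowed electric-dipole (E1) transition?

(a)–(b): forbidden (parity, ΔS).
(a)–(c): forbidden (ΔL, ΔJ).
(a)–(d): forbidden (parity, ΔL, ΔJ).
(a)–(e): forbidden (ΔL, ΔJ).
(b)–(c): forbidden (ΔS, ΔL, ΔJ).
(b)–(d): forbidden (parity, ΔS, ΔL, ΔJ).
(b)–(e): forbidden (ΔS, ΔL, ΔJ).
(c)–(d): allowed.
(c)–(e): forbidden (parity).
(d)–(e): allowed.
Allowed pairs: 2 of 10.

2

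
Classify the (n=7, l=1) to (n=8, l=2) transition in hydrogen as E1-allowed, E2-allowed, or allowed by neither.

Δl = 2 − 1 = +1; l_i + l_f = 3.
E1 (Δl = ±1): satisfied.
E2 (Δl = 0,±2, l_i+l_f ≥ 2): not satisfied.

E1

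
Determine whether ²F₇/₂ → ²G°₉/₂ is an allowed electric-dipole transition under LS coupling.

allowed

Reading off the term symbols: S 1/2→1/2, L 3→4, J 7/2→9/2, parity even→odd.
Parity must change: even → odd — satisfied.
ΔS = 0: S: 1/2 → 1/2 — satisfied.
ΔL = 0, ±1 (not L=0↔0): L: 3 → 4, ΔL = +1 — satisfied.
ΔJ = 0, ±1 (not J=0↔0): J: 7/2 → 9/2, ΔJ = +1 — satisfied.
All four E1 rules are satisfied.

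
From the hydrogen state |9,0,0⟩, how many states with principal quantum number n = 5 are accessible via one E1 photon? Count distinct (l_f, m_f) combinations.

E1 requires Δl = ±1, so l_f ∈ {-1, 1}; with 0 ≤ l_f ≤ n_f−1 = 4, the allowed l_f values are {1}.
For l_f = 1: m_f ∈ {m_i−1, m_i, m_i+1} ∩ [−1, 1] = {-1, 0, 1} → 3 states.
Total: 3.

3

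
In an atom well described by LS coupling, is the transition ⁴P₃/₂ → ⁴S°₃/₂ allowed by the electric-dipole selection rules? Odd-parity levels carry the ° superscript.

Parity must change: even → odd — passes.
ΔS = 0: S: 3/2 → 3/2 — passes.
ΔL = 0, ±1 (not L=0↔0): L: 1 → 0, ΔL = -1 — passes.
ΔJ = 0, ±1 (not J=0↔0): J: 3/2 → 3/2, ΔJ = +0 — passes.
All four E1 rules are satisfied.

allowed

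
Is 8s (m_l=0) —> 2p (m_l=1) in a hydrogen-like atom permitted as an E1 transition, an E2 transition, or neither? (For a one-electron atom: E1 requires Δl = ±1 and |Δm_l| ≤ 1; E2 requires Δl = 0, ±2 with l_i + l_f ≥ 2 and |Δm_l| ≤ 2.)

E1

Δl = 1 − 0 = +1; l_i + l_f = 1.
Δm_l = +1.
E1 (Δl = ±1, |Δm_l| ≤ 1): satisfied.
E2 (Δl = 0,±2, l_i+l_f ≥ 2, |Δm_l| ≤ 2): not satisfied.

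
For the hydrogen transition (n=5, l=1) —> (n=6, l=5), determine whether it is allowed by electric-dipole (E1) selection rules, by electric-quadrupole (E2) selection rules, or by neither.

neither

Δl = 5 − 1 = +4; l_i + l_f = 6.
E1 (Δl = ±1): not satisfied.
E2 (Δl = 0,±2, l_i+l_f ≥ 2): not satisfied.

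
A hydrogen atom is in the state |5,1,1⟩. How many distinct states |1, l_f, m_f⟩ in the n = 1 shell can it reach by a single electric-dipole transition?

1

E1 requires Δl = ±1, so l_f ∈ {0, 2}; with 0 ≤ l_f ≤ n_f−1 = 0, the allowed l_f values are {0}.
For l_f = 0: m_f ∈ {m_i−1, m_i, m_i+1} ∩ [−0, 0] = {0} → 1 state.
Total: 1.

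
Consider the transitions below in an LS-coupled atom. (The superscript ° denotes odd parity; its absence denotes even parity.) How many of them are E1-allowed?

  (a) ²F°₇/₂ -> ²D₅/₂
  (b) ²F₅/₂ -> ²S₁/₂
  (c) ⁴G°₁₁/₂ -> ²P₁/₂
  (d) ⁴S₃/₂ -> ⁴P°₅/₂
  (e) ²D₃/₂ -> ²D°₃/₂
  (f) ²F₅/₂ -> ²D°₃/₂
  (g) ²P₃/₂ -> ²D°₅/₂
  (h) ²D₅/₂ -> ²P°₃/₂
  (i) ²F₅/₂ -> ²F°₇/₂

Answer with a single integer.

(a) allowed
(b) forbidden (parity, ΔL, ΔJ fail)
(c) forbidden (ΔS, ΔL, ΔJ fail)
(d) allowed
(e) allowed
(f) allowed
(g) allowed
(h) allowed
(i) allowed
Total allowed: 7 of 9.

7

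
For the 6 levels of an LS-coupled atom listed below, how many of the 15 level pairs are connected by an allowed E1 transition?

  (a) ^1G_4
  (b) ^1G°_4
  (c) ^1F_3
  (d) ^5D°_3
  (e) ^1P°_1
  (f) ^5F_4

3

(a)–(b): allowed.
(a)–(c): forbidden (parity).
(a)–(d): forbidden (ΔS, ΔL).
(a)–(e): forbidden (ΔL, ΔJ).
(a)–(f): forbidden (parity, ΔS).
(b)–(c): allowed.
(b)–(d): forbidden (parity, ΔS, ΔL).
(b)–(e): forbidden (parity, ΔL, ΔJ).
(b)–(f): forbidden (ΔS).
(c)–(d): forbidden (ΔS).
(c)–(e): forbidden (ΔL, ΔJ).
(c)–(f): forbidden (parity, ΔS).
(d)–(e): forbidden (parity, ΔS, ΔJ).
(d)–(f): allowed.
(e)–(f): forbidden (ΔS, ΔL, ΔJ).
Allowed pairs: 3 of 15.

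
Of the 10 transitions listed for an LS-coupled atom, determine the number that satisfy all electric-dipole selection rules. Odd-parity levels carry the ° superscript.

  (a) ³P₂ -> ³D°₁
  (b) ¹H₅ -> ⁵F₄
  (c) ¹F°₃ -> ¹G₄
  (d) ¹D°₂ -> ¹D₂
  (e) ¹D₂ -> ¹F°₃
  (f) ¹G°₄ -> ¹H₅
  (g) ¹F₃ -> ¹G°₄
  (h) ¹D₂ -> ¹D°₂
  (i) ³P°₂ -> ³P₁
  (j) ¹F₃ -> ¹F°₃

(a) allowed
(b) forbidden (parity, ΔS, ΔL fail)
(c) allowed
(d) allowed
(e) allowed
(f) allowed
(g) allowed
(h) allowed
(i) allowed
(j) allowed
Total allowed: 9 of 10.

9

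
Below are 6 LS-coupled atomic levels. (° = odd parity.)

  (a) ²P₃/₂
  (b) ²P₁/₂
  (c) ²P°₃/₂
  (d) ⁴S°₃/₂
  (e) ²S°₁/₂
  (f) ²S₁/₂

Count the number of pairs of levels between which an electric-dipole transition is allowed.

5

(a)–(b): forbidden (parity).
(a)–(c): allowed.
(a)–(d): forbidden (ΔS).
(a)–(e): allowed.
(a)–(f): forbidden (parity).
(b)–(c): allowed.
(b)–(d): forbidden (ΔS).
(b)–(e): allowed.
(b)–(f): forbidden (parity).
(c)–(d): forbidden (parity, ΔS).
(c)–(e): forbidden (parity).
(c)–(f): allowed.
(d)–(e): forbidden (parity, ΔS, ΔL).
(d)–(f): forbidden (ΔS, ΔL).
(e)–(f): forbidden (ΔL).
Allowed pairs: 5 of 15.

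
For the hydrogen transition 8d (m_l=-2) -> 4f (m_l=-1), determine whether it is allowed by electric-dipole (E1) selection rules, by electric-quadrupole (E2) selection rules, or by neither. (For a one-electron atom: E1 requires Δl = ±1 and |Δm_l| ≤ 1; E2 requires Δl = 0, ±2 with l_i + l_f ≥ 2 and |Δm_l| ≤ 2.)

E1

Δl = 3 − 2 = +1; l_i + l_f = 5.
Δm_l = +1.
E1 (Δl = ±1, |Δm_l| ≤ 1): satisfied.
E2 (Δl = 0,±2, l_i+l_f ≥ 2, |Δm_l| ≤ 2): not satisfied.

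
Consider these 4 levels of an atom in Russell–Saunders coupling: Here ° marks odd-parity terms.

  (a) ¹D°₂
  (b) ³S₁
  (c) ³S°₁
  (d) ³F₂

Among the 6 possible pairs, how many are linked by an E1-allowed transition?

0

(a)–(b): forbidden (ΔS, ΔL).
(a)–(c): forbidden (parity, ΔS, ΔL).
(a)–(d): forbidden (ΔS).
(b)–(c): forbidden (ΔL).
(b)–(d): forbidden (parity, ΔL).
(c)–(d): forbidden (ΔL).
Allowed pairs: 0 of 6.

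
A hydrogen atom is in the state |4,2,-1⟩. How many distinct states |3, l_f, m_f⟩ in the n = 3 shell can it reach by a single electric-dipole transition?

2

E1 requires Δl = ±1, so l_f ∈ {1, 3}; with 0 ≤ l_f ≤ n_f−1 = 2, the allowed l_f values are {1}.
For l_f = 1: m_f ∈ {m_i−1, m_i, m_i+1} ∩ [−1, 1] = {-1, 0} → 2 states.
Total: 2.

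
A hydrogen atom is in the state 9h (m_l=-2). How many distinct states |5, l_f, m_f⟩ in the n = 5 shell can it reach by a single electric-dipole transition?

E1 requires Δl = ±1, so l_f ∈ {4, 6}; with 0 ≤ l_f ≤ n_f−1 = 4, the allowed l_f values are {4}.
For l_f = 4: m_f ∈ {m_i−1, m_i, m_i+1} ∩ [−4, 4] = {-3, -2, -1} → 3 states.
Total: 3.

3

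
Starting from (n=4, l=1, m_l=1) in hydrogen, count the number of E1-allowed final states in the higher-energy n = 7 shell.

E1 requires Δl = ±1, so l_f ∈ {0, 2}; with 0 ≤ l_f ≤ n_f−1 = 6, the allowed l_f values are {0, 2}.
For l_f = 0: m_f ∈ {m_i−1, m_i, m_i+1} ∩ [−0, 0] = {0} → 1 state.
For l_f = 2: m_f ∈ {m_i−1, m_i, m_i+1} ∩ [−2, 2] = {0, 1, 2} → 3 states.
Total: 4.

4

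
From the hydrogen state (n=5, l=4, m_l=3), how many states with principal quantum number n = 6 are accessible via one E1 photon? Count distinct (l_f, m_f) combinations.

5

E1 requires Δl = ±1, so l_f ∈ {3, 5}; with 0 ≤ l_f ≤ n_f−1 = 5, the allowed l_f values are {3, 5}.
For l_f = 3: m_f ∈ {m_i−1, m_i, m_i+1} ∩ [−3, 3] = {2, 3} → 2 states.
For l_f = 5: m_f ∈ {m_i−1, m_i, m_i+1} ∩ [−5, 5] = {2, 3, 4} → 3 states.
Total: 5.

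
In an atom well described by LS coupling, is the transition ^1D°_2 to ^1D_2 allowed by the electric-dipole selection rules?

Reading off the term symbols: S 0→0, L 2→2, J 2→2, parity odd→even.
Parity must change: odd → even — ✓.
ΔS = 0: S: 0 → 0 — ✓.
ΔL = 0, ±1 (not L=0↔0): L: 2 → 2, ΔL = +0 — ✓.
ΔJ = 0, ±1 (not J=0↔0): J: 2 → 2, ΔJ = +0 — ✓.
All four E1 rules are satisfied.

allowed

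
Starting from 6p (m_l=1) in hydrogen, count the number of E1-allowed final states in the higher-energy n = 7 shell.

4

E1 requires Δl = ±1, so l_f ∈ {0, 2}; with 0 ≤ l_f ≤ n_f−1 = 6, the allowed l_f values are {0, 2}.
For l_f = 0: m_f ∈ {m_i−1, m_i, m_i+1} ∩ [−0, 0] = {0} → 1 state.
For l_f = 2: m_f ∈ {m_i−1, m_i, m_i+1} ∩ [−2, 2] = {0, 1, 2} → 3 states.
Total: 4.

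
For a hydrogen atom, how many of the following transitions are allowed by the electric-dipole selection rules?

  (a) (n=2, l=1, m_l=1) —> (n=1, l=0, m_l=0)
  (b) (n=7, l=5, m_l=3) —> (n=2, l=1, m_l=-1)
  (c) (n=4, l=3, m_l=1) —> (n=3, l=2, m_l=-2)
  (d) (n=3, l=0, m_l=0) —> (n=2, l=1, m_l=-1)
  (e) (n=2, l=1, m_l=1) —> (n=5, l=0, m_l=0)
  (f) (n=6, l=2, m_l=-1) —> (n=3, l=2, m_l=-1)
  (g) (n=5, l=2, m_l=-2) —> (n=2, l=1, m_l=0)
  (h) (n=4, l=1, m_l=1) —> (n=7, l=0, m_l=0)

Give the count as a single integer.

4

(a) allowed
(b) forbidden — Δl = -4 (E1 requires Δl = ±1); Δm_l = -4 (E1 requires Δm_l = 0, ±1)
(c) forbidden — Δm_l = -3 (E1 requires Δm_l = 0, ±1)
(d) allowed
(e) allowed
(f) forbidden — Δl = +0 (E1 requires Δl = ±1)
(g) forbidden — Δm_l = +2 (E1 requires Δm_l = 0, ±1)
(h) allowed
Total allowed: 4 of 8.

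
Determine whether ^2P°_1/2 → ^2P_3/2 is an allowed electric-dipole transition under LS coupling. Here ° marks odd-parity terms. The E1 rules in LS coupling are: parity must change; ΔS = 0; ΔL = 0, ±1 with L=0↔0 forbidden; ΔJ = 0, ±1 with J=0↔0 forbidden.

allowed

Initial level: S=1/2, L=1, J=1/2, parity odd. Final level: S=1/2, L=1, J=3/2, parity even.
Parity must change: odd → even — ✓.
ΔS = 0: S: 1/2 → 1/2 — ✓.
ΔL = 0, ±1 (not L=0↔0): L: 1 → 1, ΔL = +0 — ✓.
ΔJ = 0, ±1 (not J=0↔0): J: 1/2 → 3/2, ΔJ = +1 — ✓.
All four E1 rules are satisfied.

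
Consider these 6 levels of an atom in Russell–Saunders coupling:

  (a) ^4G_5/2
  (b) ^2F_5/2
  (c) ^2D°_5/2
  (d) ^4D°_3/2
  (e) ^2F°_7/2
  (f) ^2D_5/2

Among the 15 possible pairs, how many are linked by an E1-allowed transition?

(a)–(b): forbidden (parity, ΔS).
(a)–(c): forbidden (ΔS, ΔL).
(a)–(d): forbidden (ΔL).
(a)–(e): forbidden (ΔS).
(a)–(f): forbidden (parity, ΔS, ΔL).
(b)–(c): allowed.
(b)–(d): forbidden (ΔS).
(b)–(e): allowed.
(b)–(f): forbidden (parity).
(c)–(d): forbidden (parity, ΔS).
(c)–(e): forbidden (parity).
(c)–(f): allowed.
(d)–(e): forbidden (parity, ΔS, ΔJ).
(d)–(f): forbidden (ΔS).
(e)–(f): allowed.
Allowed pairs: 4 of 15.

4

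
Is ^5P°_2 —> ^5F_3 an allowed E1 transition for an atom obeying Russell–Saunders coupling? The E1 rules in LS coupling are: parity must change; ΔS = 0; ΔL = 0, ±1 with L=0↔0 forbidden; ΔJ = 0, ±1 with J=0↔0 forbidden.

forbidden

Parity must change: odd → even — ✓.
ΔS = 0: S: 2 → 2 — ✓.
ΔL = 0, ±1 (not L=0↔0): L: 1 → 3, ΔL = +2 — ✗.
ΔJ = 0, ±1 (not J=0↔0): J: 2 → 3, ΔJ = +1 — ✓.
Rule(s) violated: ΔL.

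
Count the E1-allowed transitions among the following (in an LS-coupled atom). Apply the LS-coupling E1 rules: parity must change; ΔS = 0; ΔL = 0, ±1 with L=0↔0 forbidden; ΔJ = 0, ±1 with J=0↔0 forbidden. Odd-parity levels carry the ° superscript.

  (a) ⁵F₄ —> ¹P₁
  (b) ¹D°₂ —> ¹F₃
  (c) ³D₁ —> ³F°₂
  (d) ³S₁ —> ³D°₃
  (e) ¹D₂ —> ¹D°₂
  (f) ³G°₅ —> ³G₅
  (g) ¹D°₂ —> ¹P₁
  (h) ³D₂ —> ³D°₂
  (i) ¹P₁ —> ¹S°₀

7

(a) forbidden (parity, ΔS, ΔL, ΔJ fail)
(b) allowed
(c) allowed
(d) forbidden (ΔL, ΔJ fail)
(e) allowed
(f) allowed
(g) allowed
(h) allowed
(i) allowed
Total allowed: 7 of 9.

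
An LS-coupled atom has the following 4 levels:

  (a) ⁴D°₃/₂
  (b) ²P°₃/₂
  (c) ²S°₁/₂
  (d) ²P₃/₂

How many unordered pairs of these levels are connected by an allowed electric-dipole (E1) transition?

(a)–(b): forbidden (parity, ΔS).
(a)–(c): forbidden (parity, ΔS, ΔL).
(a)–(d): forbidden (ΔS).
(b)–(c): forbidden (parity).
(b)–(d): allowed.
(c)–(d): allowed.
Allowed pairs: 2 of 6.

2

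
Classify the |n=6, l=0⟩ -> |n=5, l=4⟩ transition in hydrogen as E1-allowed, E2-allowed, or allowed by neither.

Δl = 4 − 0 = +4; l_i + l_f = 4.
E1 (Δl = ±1): not satisfied.
E2 (Δl = 0,±2, l_i+l_f ≥ 2): not satisfied.

neither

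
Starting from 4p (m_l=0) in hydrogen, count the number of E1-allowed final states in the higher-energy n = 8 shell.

4

E1 requires Δl = ±1, so l_f ∈ {0, 2}; with 0 ≤ l_f ≤ n_f−1 = 7, the allowed l_f values are {0, 2}.
For l_f = 0: m_f ∈ {m_i−1, m_i, m_i+1} ∩ [−0, 0] = {0} → 1 state.
For l_f = 2: m_f ∈ {m_i−1, m_i, m_i+1} ∩ [−2, 2] = {-1, 0, 1} → 3 states.
Total: 4.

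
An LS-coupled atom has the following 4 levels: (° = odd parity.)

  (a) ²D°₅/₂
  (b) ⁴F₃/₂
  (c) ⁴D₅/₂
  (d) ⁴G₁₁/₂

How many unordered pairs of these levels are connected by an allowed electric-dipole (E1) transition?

0

(a)–(b): forbidden (ΔS).
(a)–(c): forbidden (ΔS).
(a)–(d): forbidden (ΔS, ΔL, ΔJ).
(b)–(c): forbidden (parity).
(b)–(d): forbidden (parity, ΔJ).
(c)–(d): forbidden (parity, ΔL, ΔJ).
Allowed pairs: 0 of 6.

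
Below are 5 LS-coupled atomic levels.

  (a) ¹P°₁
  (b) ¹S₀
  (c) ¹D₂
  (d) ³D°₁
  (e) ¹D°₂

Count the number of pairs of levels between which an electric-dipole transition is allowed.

(a)–(b): allowed.
(a)–(c): allowed.
(a)–(d): forbidden (parity, ΔS).
(a)–(e): forbidden (parity).
(b)–(c): forbidden (parity, ΔL, ΔJ).
(b)–(d): forbidden (ΔS, ΔL).
(b)–(e): forbidden (ΔL, ΔJ).
(c)–(d): forbidden (ΔS).
(c)–(e): allowed.
(d)–(e): forbidden (parity, ΔS).
Allowed pairs: 3 of 10.

3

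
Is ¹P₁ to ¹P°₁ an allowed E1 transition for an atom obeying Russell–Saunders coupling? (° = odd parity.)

Reading off the term symbols: S 0→0, L 1→1, J 1→1, parity even→odd.
Parity must change: even → odd — ok.
ΔS = 0: S: 0 → 0 — ok.
ΔL = 0, ±1 (not L=0↔0): L: 1 → 1, ΔL = +0 — ok.
ΔJ = 0, ±1 (not J=0↔0): J: 1 → 1, ΔJ = +0 — ok.
All four E1 rules are satisfied.

allowed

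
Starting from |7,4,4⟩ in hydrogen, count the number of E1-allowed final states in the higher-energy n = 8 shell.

4

E1 requires Δl = ±1, so l_f ∈ {3, 5}; with 0 ≤ l_f ≤ n_f−1 = 7, the allowed l_f values are {3, 5}.
For l_f = 3: m_f ∈ {m_i−1, m_i, m_i+1} ∩ [−3, 3] = {3} → 1 state.
For l_f = 5: m_f ∈ {m_i−1, m_i, m_i+1} ∩ [−5, 5] = {3, 4, 5} → 3 states.
Total: 4.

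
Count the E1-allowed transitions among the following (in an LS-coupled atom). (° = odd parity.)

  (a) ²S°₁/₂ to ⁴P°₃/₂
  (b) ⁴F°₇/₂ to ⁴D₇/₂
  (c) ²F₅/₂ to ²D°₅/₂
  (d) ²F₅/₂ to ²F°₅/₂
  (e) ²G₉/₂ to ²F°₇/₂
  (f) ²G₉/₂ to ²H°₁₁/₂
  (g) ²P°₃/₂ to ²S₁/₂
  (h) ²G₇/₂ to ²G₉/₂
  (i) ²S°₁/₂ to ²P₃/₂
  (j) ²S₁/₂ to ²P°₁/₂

(a) forbidden (parity, ΔS fail)
(b) allowed
(c) allowed
(d) allowed
(e) allowed
(f) allowed
(g) allowed
(h) forbidden (parity fails)
(i) allowed
(j) allowed
Total allowed: 8 of 10.

8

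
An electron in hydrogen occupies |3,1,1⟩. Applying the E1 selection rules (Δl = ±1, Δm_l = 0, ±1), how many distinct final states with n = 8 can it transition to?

4

E1 requires Δl = ±1, so l_f ∈ {0, 2}; with 0 ≤ l_f ≤ n_f−1 = 7, the allowed l_f values are {0, 2}.
For l_f = 0: m_f ∈ {m_i−1, m_i, m_i+1} ∩ [−0, 0] = {0} → 1 state.
For l_f = 2: m_f ∈ {m_i−1, m_i, m_i+1} ∩ [−2, 2] = {0, 1, 2} → 3 states.
Total: 4.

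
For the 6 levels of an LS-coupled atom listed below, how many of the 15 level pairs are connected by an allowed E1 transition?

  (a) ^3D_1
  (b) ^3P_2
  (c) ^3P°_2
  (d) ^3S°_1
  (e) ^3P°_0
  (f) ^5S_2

4

(a)–(b): forbidden (parity).
(a)–(c): allowed.
(a)–(d): forbidden (ΔL).
(a)–(e): allowed.
(a)–(f): forbidden (parity, ΔS, ΔL).
(b)–(c): allowed.
(b)–(d): allowed.
(b)–(e): forbidden (ΔJ).
(b)–(f): forbidden (parity, ΔS).
(c)–(d): forbidden (parity).
(c)–(e): forbidden (parity, ΔJ).
(c)–(f): forbidden (ΔS).
(d)–(e): forbidden (parity).
(d)–(f): forbidden (ΔS, ΔL).
(e)–(f): forbidden (ΔS, ΔJ).
Allowed pairs: 4 of 15.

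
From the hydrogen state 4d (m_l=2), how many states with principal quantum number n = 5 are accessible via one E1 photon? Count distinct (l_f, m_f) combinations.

4

E1 requires Δl = ±1, so l_f ∈ {1, 3}; with 0 ≤ l_f ≤ n_f−1 = 4, the allowed l_f values are {1, 3}.
For l_f = 1: m_f ∈ {m_i−1, m_i, m_i+1} ∩ [−1, 1] = {1} → 1 state.
For l_f = 3: m_f ∈ {m_i−1, m_i, m_i+1} ∩ [−3, 3] = {1, 2, 3} → 3 states.
Total: 4.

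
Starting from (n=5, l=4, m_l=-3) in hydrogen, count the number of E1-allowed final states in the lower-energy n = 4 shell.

2

E1 requires Δl = ±1, so l_f ∈ {3, 5}; with 0 ≤ l_f ≤ n_f−1 = 3, the allowed l_f values are {3}.
For l_f = 3: m_f ∈ {m_i−1, m_i, m_i+1} ∩ [−3, 3] = {-3, -2} → 2 states.
Total: 2.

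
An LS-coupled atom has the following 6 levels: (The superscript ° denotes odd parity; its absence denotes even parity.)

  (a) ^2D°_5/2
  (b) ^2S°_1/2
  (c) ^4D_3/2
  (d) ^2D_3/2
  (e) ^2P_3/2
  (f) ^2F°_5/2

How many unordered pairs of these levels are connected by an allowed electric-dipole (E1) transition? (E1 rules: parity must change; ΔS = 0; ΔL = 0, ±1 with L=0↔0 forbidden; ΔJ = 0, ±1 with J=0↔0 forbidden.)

4

(a)–(b): forbidden (parity, ΔL, ΔJ).
(a)–(c): forbidden (ΔS).
(a)–(d): allowed.
(a)–(e): allowed.
(a)–(f): forbidden (parity).
(b)–(c): forbidden (ΔS, ΔL).
(b)–(d): forbidden (ΔL).
(b)–(e): allowed.
(b)–(f): forbidden (parity, ΔL, ΔJ).
(c)–(d): forbidden (parity, ΔS).
(c)–(e): forbidden (parity, ΔS).
(c)–(f): forbidden (ΔS).
(d)–(e): forbidden (parity).
(d)–(f): allowed.
(e)–(f): forbidden (ΔL).
Allowed pairs: 4 of 15.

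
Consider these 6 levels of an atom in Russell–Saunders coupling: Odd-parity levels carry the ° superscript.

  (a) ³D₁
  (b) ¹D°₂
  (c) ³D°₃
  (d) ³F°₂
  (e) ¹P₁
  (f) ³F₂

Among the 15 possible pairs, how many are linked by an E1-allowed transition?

(a)–(b): forbidden (ΔS).
(a)–(c): forbidden (ΔJ).
(a)–(d): allowed.
(a)–(e): forbidden (parity, ΔS).
(a)–(f): forbidden (parity).
(b)–(c): forbidden (parity, ΔS).
(b)–(d): forbidden (parity, ΔS).
(b)–(e): allowed.
(b)–(f): forbidden (ΔS).
(c)–(d): forbidden (parity).
(c)–(e): forbidden (ΔS, ΔJ).
(c)–(f): allowed.
(d)–(e): forbidden (ΔS, ΔL).
(d)–(f): allowed.
(e)–(f): forbidden (parity, ΔS, ΔL).
Allowed pairs: 4 of 15.

4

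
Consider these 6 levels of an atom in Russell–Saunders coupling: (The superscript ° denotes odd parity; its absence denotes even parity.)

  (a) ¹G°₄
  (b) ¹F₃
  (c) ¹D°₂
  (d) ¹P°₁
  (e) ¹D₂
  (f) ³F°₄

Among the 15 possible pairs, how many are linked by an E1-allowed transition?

4

(a)–(b): allowed.
(a)–(c): forbidden (parity, ΔL, ΔJ).
(a)–(d): forbidden (parity, ΔL, ΔJ).
(a)–(e): forbidden (ΔL, ΔJ).
(a)–(f): forbidden (parity, ΔS).
(b)–(c): allowed.
(b)–(d): forbidden (ΔL, ΔJ).
(b)–(e): forbidden (parity).
(b)–(f): forbidden (ΔS).
(c)–(d): forbidden (parity).
(c)–(e): allowed.
(c)–(f): forbidden (parity, ΔS, ΔJ).
(d)–(e): allowed.
(d)–(f): forbidden (parity, ΔS, ΔL, ΔJ).
(e)–(f): forbidden (ΔS, ΔJ).
Allowed pairs: 4 of 15.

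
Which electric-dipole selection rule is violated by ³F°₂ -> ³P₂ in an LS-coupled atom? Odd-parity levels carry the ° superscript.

the ΔL = 0, ±1 rule

Reading off the term symbols: S 1→1, L 3→1, J 2→2, parity odd→even.
Parity must change: odd → even — ✓.
ΔS = 0: S: 1 → 1 — ✓.
ΔL = 0, ±1 (not L=0↔0): L: 3 → 1, ΔL = -2 — ✗.
ΔJ = 0, ±1 (not J=0↔0): J: 2 → 2, ΔJ = +0 — ✓.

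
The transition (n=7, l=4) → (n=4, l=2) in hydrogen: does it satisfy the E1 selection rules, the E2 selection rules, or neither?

Δl = 2 − 4 = -2; l_i + l_f = 6.
E1 (Δl = ±1): not satisfied.
E2 (Δl = 0,±2, l_i+l_f ≥ 2): satisfied.

E2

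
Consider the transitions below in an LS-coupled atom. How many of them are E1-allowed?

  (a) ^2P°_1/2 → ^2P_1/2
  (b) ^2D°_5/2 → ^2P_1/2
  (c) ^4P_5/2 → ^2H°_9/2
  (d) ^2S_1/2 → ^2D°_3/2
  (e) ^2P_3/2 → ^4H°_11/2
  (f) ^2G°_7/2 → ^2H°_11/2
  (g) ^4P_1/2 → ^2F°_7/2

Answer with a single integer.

1

(a) allowed
(b) forbidden (ΔJ fails)
(c) forbidden (ΔS, ΔL, ΔJ fail)
(d) forbidden (ΔL fails)
(e) forbidden (ΔS, ΔL, ΔJ fail)
(f) forbidden (parity, ΔJ fail)
(g) forbidden (ΔS, ΔL, ΔJ fail)
Total allowed: 1 of 7.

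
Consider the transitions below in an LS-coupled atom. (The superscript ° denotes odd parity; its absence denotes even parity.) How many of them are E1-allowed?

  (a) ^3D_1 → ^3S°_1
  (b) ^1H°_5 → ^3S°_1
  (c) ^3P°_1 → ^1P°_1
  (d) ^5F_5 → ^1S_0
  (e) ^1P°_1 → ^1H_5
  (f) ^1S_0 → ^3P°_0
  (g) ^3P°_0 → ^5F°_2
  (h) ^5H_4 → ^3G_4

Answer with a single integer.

0

(a) forbidden (ΔL fails)
(b) forbidden (parity, ΔS, ΔL, ΔJ fail)
(c) forbidden (parity, ΔS fail)
(d) forbidden (parity, ΔS, ΔL, ΔJ fail)
(e) forbidden (ΔL, ΔJ fail)
(f) forbidden (ΔS, ΔJ fail)
(g) forbidden (parity, ΔS, ΔL, ΔJ fail)
(h) forbidden (parity, ΔS fail)
Total allowed: 0 of 8.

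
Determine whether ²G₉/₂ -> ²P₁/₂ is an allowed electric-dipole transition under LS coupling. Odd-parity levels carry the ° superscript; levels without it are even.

forbidden

Initial level: S=1/2, L=4, J=9/2, parity even. Final level: S=1/2, L=1, J=1/2, parity even.
Parity must change: even → even — ✗.
ΔS = 0: S: 1/2 → 1/2 — ✓.
ΔL = 0, ±1 (not L=0↔0): L: 4 → 1, ΔL = -3 — ✗.
ΔJ = 0, ±1 (not J=0↔0): J: 9/2 → 1/2, ΔJ = -4 — ✗.
Rule(s) violated: parity, ΔL, ΔJ.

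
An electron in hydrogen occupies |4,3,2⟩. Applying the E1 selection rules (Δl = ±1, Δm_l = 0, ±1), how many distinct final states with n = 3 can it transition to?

E1 requires Δl = ±1, so l_f ∈ {2, 4}; with 0 ≤ l_f ≤ n_f−1 = 2, the allowed l_f values are {2}.
For l_f = 2: m_f ∈ {m_i−1, m_i, m_i+1} ∩ [−2, 2] = {1, 2} → 2 states.
Total: 2.

2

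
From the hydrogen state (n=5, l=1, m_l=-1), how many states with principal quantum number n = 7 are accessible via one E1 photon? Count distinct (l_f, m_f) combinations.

4

E1 requires Δl = ±1, so l_f ∈ {0, 2}; with 0 ≤ l_f ≤ n_f−1 = 6, the allowed l_f values are {0, 2}.
For l_f = 0: m_f ∈ {m_i−1, m_i, m_i+1} ∩ [−0, 0] = {0} → 1 state.
For l_f = 2: m_f ∈ {m_i−1, m_i, m_i+1} ∩ [−2, 2] = {-2, -1, 0} → 3 states.
Total: 4.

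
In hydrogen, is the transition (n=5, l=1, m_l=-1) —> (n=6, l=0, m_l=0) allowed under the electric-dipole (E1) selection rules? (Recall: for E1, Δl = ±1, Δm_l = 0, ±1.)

allowed

Δl = 0 − 1 = -1; the E1 rule Δl = ±1 is satisfied.
m_l: -1 → 0 (Δm_l = +1). |Δm_l| ≤ 1 satisfied.
All E1 selection rules are satisfied.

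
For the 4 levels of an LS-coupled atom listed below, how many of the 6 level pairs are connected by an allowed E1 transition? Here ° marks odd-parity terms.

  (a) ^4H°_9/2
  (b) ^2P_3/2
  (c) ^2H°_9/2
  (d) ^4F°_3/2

0

(a)–(b): forbidden (ΔS, ΔL, ΔJ).
(a)–(c): forbidden (parity, ΔS).
(a)–(d): forbidden (parity, ΔL, ΔJ).
(b)–(c): forbidden (ΔL, ΔJ).
(b)–(d): forbidden (ΔS, ΔL).
(c)–(d): forbidden (parity, ΔS, ΔL, ΔJ).
Allowed pairs: 0 of 6.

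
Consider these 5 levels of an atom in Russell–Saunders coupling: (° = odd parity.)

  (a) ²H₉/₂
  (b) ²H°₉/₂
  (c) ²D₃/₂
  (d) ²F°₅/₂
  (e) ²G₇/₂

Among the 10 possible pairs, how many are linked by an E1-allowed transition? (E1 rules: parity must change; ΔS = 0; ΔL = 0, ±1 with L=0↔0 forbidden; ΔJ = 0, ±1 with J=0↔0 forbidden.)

(a)–(b): allowed.
(a)–(c): forbidden (parity, ΔL, ΔJ).
(a)–(d): forbidden (ΔL, ΔJ).
(a)–(e): forbidden (parity).
(b)–(c): forbidden (ΔL, ΔJ).
(b)–(d): forbidden (parity, ΔL, ΔJ).
(b)–(e): allowed.
(c)–(d): allowed.
(c)–(e): forbidden (parity, ΔL, ΔJ).
(d)–(e): allowed.
Allowed pairs: 4 of 10.

4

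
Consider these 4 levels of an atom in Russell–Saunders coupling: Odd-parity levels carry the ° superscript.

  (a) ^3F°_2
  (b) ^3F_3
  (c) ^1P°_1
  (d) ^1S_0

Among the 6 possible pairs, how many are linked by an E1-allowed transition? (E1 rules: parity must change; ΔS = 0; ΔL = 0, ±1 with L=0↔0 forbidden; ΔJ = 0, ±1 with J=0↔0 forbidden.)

(a)–(b): allowed.
(a)–(c): forbidden (parity, ΔS, ΔL).
(a)–(d): forbidden (ΔS, ΔL, ΔJ).
(b)–(c): forbidden (ΔS, ΔL, ΔJ).
(b)–(d): forbidden (parity, ΔS, ΔL, ΔJ).
(c)–(d): allowed.
Allowed pairs: 2 of 6.

2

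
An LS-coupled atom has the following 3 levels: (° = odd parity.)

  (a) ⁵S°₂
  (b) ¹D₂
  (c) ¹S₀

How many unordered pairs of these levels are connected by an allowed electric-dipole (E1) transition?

(a)–(b): forbidden (ΔS, ΔL).
(a)–(c): forbidden (ΔS, ΔL, ΔJ).
(b)–(c): forbidden (parity, ΔL, ΔJ).
Allowed pairs: 0 of 3.

0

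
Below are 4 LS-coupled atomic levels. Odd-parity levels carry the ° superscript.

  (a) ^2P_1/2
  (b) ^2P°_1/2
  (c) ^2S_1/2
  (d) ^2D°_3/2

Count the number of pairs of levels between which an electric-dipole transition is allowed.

3

(a)–(b): allowed.
(a)–(c): forbidden (parity).
(a)–(d): allowed.
(b)–(c): allowed.
(b)–(d): forbidden (parity).
(c)–(d): forbidden (ΔL).
Allowed pairs: 3 of 6.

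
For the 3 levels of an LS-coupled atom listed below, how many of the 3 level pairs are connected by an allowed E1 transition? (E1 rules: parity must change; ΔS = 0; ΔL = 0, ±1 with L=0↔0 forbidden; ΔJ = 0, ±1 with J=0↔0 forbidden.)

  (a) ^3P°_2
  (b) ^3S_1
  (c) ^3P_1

2

(a)–(b): allowed.
(a)–(c): allowed.
(b)–(c): forbidden (parity).
Allowed pairs: 2 of 3.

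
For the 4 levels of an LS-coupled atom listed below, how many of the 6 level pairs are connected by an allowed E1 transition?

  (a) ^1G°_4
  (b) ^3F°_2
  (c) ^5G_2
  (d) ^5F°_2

(a)–(b): forbidden (parity, ΔS, ΔJ).
(a)–(c): forbidden (ΔS, ΔJ).
(a)–(d): forbidden (parity, ΔS, ΔJ).
(b)–(c): forbidden (ΔS).
(b)–(d): forbidden (parity, ΔS).
(c)–(d): allowed.
Allowed pairs: 1 of 6.

1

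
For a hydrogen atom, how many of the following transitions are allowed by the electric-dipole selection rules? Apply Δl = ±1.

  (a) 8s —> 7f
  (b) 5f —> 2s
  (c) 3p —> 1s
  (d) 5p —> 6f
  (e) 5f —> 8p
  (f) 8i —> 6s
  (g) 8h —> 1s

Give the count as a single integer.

(a) forbidden — Δl = +3 (E1 requires Δl = ±1)
(b) forbidden — Δl = -3 (E1 requires Δl = ±1)
(c) allowed
(d) forbidden — Δl = +2 (E1 requires Δl = ±1)
(e) forbidden — Δl = -2 (E1 requires Δl = ±1)
(f) forbidden — Δl = -6 (E1 requires Δl = ±1)
(g) forbidden — Δl = -5 (E1 requires Δl = ±1)
Total allowed: 1 of 7.

1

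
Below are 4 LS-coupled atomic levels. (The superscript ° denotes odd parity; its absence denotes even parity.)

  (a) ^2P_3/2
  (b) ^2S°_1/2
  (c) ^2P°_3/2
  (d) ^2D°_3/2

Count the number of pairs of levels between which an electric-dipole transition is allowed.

3

(a)–(b): allowed.
(a)–(c): allowed.
(a)–(d): allowed.
(b)–(c): forbidden (parity).
(b)–(d): forbidden (parity, ΔL).
(c)–(d): forbidden (parity).
Allowed pairs: 3 of 6.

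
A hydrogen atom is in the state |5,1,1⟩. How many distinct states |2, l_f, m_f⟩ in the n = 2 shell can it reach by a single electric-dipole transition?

E1 requires Δl = ±1, so l_f ∈ {0, 2}; with 0 ≤ l_f ≤ n_f−1 = 1, the allowed l_f values are {0}.
For l_f = 0: m_f ∈ {m_i−1, m_i, m_i+1} ∩ [−0, 0] = {0} → 1 state.
Total: 1.

1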